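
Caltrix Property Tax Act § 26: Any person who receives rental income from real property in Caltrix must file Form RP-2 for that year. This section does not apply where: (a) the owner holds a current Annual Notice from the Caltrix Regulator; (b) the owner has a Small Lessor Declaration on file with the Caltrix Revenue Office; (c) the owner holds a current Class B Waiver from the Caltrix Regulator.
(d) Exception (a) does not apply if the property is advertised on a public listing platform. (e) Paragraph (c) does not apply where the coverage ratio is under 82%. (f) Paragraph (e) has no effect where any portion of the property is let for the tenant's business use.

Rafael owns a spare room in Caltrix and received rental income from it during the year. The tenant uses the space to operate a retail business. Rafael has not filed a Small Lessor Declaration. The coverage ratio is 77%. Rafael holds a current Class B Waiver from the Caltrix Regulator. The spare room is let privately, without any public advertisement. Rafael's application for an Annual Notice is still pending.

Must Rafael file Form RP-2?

No — exception (c) applies; Rafael is not required to file Form RP-2.

Exception (a) requires that the owner holds a current Annual Notice from the Caltrix Regulator; but no current Annual Notice is held, so (a) is unavailable.
Exception (b) fails — no Small Lessor Declaration is on file.
Exception (c): a current Class B Waiver is held — every condition holds. Applying paragraphs (e)–(f): (e) would limit (c) — the coverage ratio is 77%, under the 82% limit — but (f) sets (e) aside: (f) operates — the space is let for business use. (c) remains available.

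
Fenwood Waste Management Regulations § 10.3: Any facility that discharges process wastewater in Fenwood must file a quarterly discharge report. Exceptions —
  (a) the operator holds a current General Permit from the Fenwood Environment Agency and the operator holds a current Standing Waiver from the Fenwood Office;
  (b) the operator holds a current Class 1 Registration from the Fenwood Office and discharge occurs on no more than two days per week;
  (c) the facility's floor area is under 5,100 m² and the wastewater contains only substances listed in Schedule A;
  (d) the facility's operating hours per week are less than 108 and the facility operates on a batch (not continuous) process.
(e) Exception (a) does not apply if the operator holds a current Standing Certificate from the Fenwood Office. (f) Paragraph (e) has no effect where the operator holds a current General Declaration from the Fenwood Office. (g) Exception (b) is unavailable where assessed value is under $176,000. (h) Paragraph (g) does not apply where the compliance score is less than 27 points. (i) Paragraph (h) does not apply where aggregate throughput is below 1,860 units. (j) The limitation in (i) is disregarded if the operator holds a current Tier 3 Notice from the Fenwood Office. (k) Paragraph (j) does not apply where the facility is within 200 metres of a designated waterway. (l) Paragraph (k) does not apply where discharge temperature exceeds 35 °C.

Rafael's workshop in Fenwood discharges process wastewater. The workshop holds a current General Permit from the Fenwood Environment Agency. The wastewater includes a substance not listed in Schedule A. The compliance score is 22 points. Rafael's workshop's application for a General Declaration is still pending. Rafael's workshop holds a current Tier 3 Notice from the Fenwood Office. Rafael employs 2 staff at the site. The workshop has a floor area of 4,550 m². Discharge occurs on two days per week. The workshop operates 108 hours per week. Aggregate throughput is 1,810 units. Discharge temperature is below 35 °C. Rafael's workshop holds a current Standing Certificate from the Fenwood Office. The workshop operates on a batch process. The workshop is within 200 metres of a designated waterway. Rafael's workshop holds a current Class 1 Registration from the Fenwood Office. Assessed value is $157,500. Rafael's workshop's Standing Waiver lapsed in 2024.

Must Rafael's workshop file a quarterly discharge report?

Exception (a) does not apply: no current Standing Waiver is held.
All of (b)'s requirements are met (a current Class 1 Registration is held; discharge occurs on no more than two days per week). Turning to paragraphs (g)–(l): (g) applies — assessed value is $157,500, under the $176,000 limit. (h) would limit (g) — the compliance score is 22 points, less than the 27 points limit — but (i) sets (h) aside: (i) operates against (h): aggregate throughput is 1,810 units, below the 1,860 units limit. (j) would limit (i) — a current Tier 3 Notice is held — but (k) sets (j) aside: (k) applies — the workshop is within 200 m of a designated waterway. (l) is inapplicable (discharge temperature is below 35 °C), so (k) stands. Exception (b) does not apply.
Exception (c) does not apply: the wastewater includes a non-Schedule-A substance.
Exception (d) does not apply: the facility's operating hours per week are 108, not less than 108.
No exception applies. The general rule governs.

Yes — Rafael's workshop must file a quarterly discharge report.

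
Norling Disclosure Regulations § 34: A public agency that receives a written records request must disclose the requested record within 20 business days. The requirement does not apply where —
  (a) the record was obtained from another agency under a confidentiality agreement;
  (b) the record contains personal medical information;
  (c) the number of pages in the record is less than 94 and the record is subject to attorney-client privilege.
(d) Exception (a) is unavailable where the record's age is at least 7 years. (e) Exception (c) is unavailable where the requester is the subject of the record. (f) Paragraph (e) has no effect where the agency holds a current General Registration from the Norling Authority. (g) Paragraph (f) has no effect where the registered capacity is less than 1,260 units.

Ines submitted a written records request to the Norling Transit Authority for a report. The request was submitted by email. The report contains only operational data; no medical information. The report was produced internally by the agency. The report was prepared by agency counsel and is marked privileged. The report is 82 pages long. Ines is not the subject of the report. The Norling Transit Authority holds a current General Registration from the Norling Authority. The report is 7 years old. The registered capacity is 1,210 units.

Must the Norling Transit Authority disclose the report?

Exception (a) does not apply: the report was produced internally.
Exception (b) fails — the report contains only operational data.
Exception (c) is satisfied on its face — the number of pages in the record is 82, less than the 94 limit; the report is privileged. Applying paragraphs (e)–(g): (e) is inapplicable — Ines is not the subject of the report. (c) remains available.

No — exception (c) applies; the Norling Transit Authority is not required to disclose the report.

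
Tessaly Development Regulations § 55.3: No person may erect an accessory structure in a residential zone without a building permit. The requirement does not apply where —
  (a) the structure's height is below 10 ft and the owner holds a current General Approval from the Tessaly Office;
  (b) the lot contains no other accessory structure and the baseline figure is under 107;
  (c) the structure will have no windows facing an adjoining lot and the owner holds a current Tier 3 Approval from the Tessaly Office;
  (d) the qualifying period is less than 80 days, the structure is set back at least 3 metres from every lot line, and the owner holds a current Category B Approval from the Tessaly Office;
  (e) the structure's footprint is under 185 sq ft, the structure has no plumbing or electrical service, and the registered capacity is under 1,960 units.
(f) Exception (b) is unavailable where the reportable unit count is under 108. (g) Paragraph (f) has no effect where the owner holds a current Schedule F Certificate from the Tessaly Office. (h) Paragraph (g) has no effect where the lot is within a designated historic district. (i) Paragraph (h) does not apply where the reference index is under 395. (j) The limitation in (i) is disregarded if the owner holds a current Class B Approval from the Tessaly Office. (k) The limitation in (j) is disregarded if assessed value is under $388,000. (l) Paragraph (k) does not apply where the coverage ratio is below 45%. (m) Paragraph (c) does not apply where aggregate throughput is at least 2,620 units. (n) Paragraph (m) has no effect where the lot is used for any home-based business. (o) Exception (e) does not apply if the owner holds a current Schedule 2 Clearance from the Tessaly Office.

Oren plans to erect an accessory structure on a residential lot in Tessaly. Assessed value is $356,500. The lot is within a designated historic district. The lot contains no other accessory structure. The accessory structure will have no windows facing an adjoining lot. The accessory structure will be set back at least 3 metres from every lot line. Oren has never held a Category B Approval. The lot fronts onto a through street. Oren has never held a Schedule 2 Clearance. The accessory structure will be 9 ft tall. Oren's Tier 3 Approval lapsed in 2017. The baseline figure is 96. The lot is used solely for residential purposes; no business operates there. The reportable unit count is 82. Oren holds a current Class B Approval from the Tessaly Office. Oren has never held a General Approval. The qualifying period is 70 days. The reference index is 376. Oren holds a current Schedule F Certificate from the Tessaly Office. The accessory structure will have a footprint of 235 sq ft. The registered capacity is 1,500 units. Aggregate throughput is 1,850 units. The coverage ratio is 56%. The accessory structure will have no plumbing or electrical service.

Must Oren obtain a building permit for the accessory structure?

Exception (a) fails — no current General Approval is held.
Exception (b) is satisfied on its face — the lot has no other accessory structure; the baseline figure is 96, under the 107 limit. Considering the limiting provisions: (f) is engaged (the reportable unit count is 82, under the 108 limit), but is set aside by (g): (g) is engaged — a current Schedule F Certificate is held. (h) operates (the lot is in a historic district), but is itself disapplied by (i): (i) operates — the reference index is 376, under the 395 limit. (j) would limit (i) — a current Class B Approval is held — but (k) sets (j) aside: (k) operates against (j): assessed value is $356,500, under the $388,000 limit. (l) is not engaged (the coverage ratio is 56%, not below 45%), so (k) stands. Exception (b) stands.
Exception (c) fails — no current Tier 3 Approval is held.
Exception (d) fails — no current Category B Approval is held.
Exception (e) requires that the structure's footprint is under 185 sq ft; but the structure's footprint is 235 sq ft, not under 185 sq ft, so (e) is unavailable.

No — exception (b) applies; Oren does not need a building permit.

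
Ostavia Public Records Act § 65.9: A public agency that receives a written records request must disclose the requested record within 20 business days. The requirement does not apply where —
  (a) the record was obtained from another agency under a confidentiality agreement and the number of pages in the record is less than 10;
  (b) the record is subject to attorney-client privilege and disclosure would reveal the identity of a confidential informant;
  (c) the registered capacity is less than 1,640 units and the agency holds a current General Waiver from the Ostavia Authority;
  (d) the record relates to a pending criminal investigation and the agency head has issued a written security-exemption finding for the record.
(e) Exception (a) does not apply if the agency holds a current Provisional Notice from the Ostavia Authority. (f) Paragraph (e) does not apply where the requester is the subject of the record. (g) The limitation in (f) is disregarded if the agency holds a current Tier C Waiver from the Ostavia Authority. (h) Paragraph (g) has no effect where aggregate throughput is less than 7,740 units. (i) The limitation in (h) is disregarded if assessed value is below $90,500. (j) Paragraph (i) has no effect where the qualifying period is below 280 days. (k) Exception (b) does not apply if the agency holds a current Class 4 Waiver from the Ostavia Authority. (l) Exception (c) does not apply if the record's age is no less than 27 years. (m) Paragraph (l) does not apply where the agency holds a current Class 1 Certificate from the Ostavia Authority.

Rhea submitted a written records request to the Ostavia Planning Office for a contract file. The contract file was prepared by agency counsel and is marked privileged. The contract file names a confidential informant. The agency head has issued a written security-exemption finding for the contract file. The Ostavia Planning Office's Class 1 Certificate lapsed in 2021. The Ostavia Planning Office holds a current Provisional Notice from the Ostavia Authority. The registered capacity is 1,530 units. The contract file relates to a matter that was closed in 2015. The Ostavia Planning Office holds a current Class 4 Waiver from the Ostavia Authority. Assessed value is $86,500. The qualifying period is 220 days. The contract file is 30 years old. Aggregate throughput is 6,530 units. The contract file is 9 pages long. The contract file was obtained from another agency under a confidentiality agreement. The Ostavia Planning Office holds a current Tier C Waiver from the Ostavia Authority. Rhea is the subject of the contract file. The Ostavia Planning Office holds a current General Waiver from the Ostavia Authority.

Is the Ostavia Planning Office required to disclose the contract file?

No — exception (a) applies; the Ostavia Planning Office is not required to disclose the contract file.

All of (a)'s requirements are met (the contract file was obtained under a confidentiality agreement; the number of pages in the record is 9, less than the 10 limit). Under paragraphs (e)–(j): (e) is triggered (a current Provisional Notice is held), but is itself disapplied by (f): (f) operates against (e): Rhea is the subject of the contract file. (g) would limit (f) — a current Tier C Waiver is held — but (h) sets (g) aside: (h) applies — aggregate throughput is 6,530 units, less than the 7,740 units limit. (i) is engaged (assessed value is $86,500, below the $90,500 limit), but yields to (j): (j) operates against (i): the qualifying period is 220 days, below the 280 days limit. So (a) applies.
Exception (b): the contract file is privileged; the contract file names a confidential informant — every condition holds. Turning to paragraph (k): (k) is triggered — a current Class 4 Waiver is held. So (b) is unavailable.
Exception (c) is satisfied on its face — the registered capacity is 1,530 units, less than the 1,640 units limit; a current General Waiver is held. But applying paragraphs (l)–(m): (l) operates against (c): the record's age is 30 years, meeting the 27 years threshold. (m), which would lift (l), is not engaged — no current Class 1 Certificate is held. (c) is therefore removed.
Exception (d) fails — the contract file relates to a closed matter.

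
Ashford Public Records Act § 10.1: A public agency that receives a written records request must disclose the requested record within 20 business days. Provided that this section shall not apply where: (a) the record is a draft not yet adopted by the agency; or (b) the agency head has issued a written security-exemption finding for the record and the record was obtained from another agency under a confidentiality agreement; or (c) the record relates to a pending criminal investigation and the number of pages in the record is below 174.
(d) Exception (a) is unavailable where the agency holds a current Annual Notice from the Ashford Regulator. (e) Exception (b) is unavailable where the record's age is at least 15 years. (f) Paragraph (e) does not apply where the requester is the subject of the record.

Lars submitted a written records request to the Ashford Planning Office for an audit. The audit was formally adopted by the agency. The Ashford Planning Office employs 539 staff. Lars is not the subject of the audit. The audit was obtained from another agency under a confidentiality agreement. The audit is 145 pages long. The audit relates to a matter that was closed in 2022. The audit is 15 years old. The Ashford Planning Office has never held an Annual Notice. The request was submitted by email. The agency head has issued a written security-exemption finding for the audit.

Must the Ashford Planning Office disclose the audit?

Exception (a) does not apply: the audit has been formally adopted.
Exception (b)'s conditions are all satisfied: a written security-exemption finding has been issued; the audit was obtained under a confidentiality agreement. However, paragraphs (e)–(f) must be considered: (e) operates against (b): the record's age is 15 years, meeting the 15 years threshold. (f) does not operate here (Lars is not the subject of the audit), so (e) stands. So (b) is unavailable.
Exception (c) fails — the audit relates to a closed matter.
None of the exceptions is available; § 10.1 applies in full.

Yes — the Ashford Planning Office must disclose the audit.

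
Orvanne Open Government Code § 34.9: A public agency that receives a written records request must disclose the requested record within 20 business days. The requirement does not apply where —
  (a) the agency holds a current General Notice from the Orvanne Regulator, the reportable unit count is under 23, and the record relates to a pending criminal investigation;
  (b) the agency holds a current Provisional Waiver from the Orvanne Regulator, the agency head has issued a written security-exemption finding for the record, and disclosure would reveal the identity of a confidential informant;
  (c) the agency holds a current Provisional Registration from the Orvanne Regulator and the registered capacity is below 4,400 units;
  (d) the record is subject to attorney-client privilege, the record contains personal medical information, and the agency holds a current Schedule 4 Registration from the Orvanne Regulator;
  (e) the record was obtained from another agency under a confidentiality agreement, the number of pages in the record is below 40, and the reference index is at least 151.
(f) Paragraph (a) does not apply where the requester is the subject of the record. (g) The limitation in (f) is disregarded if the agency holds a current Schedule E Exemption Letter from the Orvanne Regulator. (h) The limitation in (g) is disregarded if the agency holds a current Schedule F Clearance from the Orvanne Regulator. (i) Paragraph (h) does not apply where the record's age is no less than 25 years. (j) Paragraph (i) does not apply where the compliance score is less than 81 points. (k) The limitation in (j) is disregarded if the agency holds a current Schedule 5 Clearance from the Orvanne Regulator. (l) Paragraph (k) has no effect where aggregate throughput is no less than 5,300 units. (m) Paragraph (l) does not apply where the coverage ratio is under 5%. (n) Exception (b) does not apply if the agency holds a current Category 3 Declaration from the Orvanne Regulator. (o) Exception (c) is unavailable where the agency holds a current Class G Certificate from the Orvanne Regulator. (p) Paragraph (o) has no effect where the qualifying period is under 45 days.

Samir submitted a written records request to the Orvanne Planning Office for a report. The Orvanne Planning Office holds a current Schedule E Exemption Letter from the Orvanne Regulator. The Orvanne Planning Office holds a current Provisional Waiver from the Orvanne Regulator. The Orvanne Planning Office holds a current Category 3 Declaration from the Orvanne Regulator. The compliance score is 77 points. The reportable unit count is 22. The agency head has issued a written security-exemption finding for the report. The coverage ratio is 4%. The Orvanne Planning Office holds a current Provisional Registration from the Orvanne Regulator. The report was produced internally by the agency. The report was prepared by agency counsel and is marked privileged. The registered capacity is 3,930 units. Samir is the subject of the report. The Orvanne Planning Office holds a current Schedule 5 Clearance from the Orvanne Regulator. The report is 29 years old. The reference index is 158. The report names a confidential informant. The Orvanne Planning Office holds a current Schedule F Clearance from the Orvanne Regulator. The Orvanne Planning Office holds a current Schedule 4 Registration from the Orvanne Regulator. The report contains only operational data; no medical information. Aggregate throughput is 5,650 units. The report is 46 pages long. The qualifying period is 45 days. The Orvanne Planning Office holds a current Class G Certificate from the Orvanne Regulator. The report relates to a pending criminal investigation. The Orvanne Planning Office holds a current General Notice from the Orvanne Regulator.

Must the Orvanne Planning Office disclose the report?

All of (a)'s requirements are met (a current General Notice is held; the reportable unit count is 22, under the 23 limit; the report relates to a pending investigation). Considering the limiting provisions: (f) is engaged (Samir is the subject of the report), but is itself disapplied by (g): (g) is engaged — a current Schedule E Exemption Letter is held. (h) is engaged (a current Schedule F Clearance is held), but yields to (i): (i) is engaged — the record's age is 29 years, meeting the 25 years threshold. (j) operates (the compliance score is 77 points, less than the 81 points limit), but is overridden by (k): (k) operates against (j): a current Schedule 5 Clearance is held. (l) operates (aggregate throughput is 5,650 units, meeting the 5,300 units threshold), but is overridden by (m): (m) operates against (l): the coverage ratio is 4%, under the 5% limit. (a) remains available.
Exception (b): a current Provisional Waiver is held; a written security-exemption finding has been issued; the report names a confidential informant — every condition holds. Turning to paragraph (n): (n) operates against (b): a current Category 3 Declaration is held. Exception (b) does not apply.
All of (c)'s requirements are met (a current Provisional Registration is held; the registered capacity is 3,930 units, below the 4,400 units limit). However, paragraphs (o)–(p) must be considered: (o) operates against (c): a current Class G Certificate is held. (p), which would lift (o), is not triggered — the qualifying period is 45 days, not under 45 days. So (c) is unavailable.
Exception (d) fails — the report contains only operational data.
Exception (e) fails — the report was produced internally.

No — exception (a) applies; the Orvanne Planning Office is not required to disclose the report.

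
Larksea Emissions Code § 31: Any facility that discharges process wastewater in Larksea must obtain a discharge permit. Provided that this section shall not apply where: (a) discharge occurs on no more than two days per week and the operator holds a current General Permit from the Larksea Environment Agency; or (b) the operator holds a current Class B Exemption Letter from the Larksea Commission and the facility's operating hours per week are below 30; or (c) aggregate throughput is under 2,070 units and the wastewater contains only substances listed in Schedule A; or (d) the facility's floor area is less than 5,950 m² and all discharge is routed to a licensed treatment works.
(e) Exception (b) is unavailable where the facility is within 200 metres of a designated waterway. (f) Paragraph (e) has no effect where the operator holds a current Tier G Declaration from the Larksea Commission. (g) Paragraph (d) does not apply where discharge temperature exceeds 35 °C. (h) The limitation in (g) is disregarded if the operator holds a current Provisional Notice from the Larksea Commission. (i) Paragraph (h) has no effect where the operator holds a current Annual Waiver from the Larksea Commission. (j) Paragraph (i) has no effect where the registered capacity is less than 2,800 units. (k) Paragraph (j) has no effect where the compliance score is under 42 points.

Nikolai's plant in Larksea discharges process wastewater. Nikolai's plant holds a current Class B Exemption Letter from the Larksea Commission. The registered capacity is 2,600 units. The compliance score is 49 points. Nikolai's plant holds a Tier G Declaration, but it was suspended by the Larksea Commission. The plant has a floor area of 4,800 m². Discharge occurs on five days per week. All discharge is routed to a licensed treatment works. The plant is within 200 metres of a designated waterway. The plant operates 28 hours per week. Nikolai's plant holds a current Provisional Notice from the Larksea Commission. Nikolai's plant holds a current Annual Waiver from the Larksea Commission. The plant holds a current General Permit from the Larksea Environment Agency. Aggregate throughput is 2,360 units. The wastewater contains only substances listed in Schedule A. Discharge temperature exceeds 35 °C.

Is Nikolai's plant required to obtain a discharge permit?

No — exception (d) applies; Nikolai's plant is not required to obtain a discharge permit.

Exception (a) does not apply: discharge occurs on five days per week.
All of (b)'s requirements are met (a current Class B Exemption Letter is held; the facility's operating hours per week are 28, below the 30 limit). However, paragraphs (e)–(f) must be considered: (e) operates against (b): the plant is within 200 m of a designated waterway. (f) is inapplicable (no current Tier G Declaration is held), so (e) stands. (b) is therefore removed.
Exception (c) requires that aggregate throughput is under 2,070 units; but aggregate throughput is 2,360 units, not under 2,070 units, so (c) is unavailable.
All of (d)'s requirements are met (the facility's floor area is 4,800 m², less than the 5,950 m² limit; discharge is routed to a licensed treatment works). As to paragraphs (g)–(k): (g) is engaged (discharge temperature exceeds 35 °C), but is displaced by (h): (h) applies — a current Provisional Notice is held. (i) would limit (h) — a current Annual Waiver is held — but (j) sets (i) aside: (j) operates — the registered capacity is 2,600 units, less than the 2,800 units limit. (k) is not engaged (the compliance score is 49 points, not under 42 points), so (j) stands. So (d) applies.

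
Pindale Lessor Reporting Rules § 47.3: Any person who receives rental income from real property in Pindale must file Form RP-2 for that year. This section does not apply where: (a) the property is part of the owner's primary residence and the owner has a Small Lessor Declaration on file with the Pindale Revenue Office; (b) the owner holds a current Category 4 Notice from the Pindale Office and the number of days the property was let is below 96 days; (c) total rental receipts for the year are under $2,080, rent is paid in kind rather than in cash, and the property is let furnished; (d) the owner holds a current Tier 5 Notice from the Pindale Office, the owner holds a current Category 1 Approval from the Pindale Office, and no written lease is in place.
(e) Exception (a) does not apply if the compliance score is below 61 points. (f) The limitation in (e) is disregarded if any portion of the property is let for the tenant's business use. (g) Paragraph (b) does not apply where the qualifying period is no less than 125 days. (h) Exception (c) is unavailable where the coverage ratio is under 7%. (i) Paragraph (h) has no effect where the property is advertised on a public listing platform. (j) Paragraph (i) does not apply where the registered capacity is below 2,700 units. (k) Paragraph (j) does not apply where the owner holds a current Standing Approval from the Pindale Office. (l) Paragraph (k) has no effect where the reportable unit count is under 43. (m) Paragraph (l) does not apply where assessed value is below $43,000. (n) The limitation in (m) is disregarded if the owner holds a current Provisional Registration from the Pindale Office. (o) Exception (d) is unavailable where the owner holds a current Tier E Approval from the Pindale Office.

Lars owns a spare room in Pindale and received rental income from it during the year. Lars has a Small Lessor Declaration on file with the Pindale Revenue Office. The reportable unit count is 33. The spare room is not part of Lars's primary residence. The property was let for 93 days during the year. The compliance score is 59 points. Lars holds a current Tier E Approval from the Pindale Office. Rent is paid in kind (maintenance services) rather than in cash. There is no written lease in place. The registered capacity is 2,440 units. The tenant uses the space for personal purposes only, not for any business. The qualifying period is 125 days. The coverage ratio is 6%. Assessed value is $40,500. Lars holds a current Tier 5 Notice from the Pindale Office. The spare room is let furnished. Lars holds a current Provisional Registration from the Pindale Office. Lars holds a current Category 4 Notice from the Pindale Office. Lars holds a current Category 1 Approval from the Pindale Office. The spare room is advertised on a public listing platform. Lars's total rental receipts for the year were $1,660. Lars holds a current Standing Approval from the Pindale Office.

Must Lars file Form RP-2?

Yes — Lars must file Form RP-2.

Exception (a) does not apply: the spare room is not part of the primary residence.
All of (b)'s requirements are met (a current Category 4 Notice is held; the number of days the property was let is 93 days, below the 96 days limit). But applying paragraph (g): (g) operates against (b): the qualifying period is 125 days, meeting the 125 days threshold. (b) is therefore removed.
Exception (c) is satisfied on its face — total rental receipts for the year are $1,660, under the $2,080 limit; rent is paid in kind; the property is let furnished. But applying paragraphs (h)–(n): (h) operates — the coverage ratio is 6%, under the 7% limit. (i) is triggered (the property is publicly advertised), but is displaced by (j): (j) is triggered — the registered capacity is 2,440 units, below the 2,700 units limit. (k) operates (a current Standing Approval is held), but is displaced by (l): (l) operates against (k): the reportable unit count is 33, under the 43 limit. (m) operates (assessed value is $40,500, below the $43,000 limit), but is itself disapplied by (n): (n) operates against (m): a current Provisional Registration is held. So (c) is unavailable.
All of (d)'s requirements are met (a current Tier 5 Notice is held; a current Category 1 Approval is held; there is no written lease). However, paragraph (o) must be considered: (o) operates — a current Tier E Approval is held. Exception (d) does not apply.
No exception applies. The general rule governs.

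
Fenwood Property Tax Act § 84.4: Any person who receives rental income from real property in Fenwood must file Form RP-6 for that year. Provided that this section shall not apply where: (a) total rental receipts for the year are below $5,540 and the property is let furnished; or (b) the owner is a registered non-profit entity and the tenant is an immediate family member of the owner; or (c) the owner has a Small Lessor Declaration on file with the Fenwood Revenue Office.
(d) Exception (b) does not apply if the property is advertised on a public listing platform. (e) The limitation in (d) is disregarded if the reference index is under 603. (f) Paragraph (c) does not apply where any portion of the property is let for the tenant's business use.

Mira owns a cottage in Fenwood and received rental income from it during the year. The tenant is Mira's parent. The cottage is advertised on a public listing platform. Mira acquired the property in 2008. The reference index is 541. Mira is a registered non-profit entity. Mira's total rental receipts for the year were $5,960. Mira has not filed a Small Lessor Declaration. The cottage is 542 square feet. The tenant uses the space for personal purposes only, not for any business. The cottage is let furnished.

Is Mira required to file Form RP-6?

No — exception (b) applies; Mira is not required to file Form RP-6.

Exception (a) requires that total rental receipts for the year are below $5,540; but total rental receipts for the year are $5,960, not below $5,540, so (a) is unavailable.
All of (b)'s requirements are met (Mira is a registered non-profit; the tenant is an immediate family member). Considering the limiting provisions: (d) would limit (b) — the property is publicly advertised — but (e) sets (d) aside: (e) operates against (d): the reference index is 541, under the 603 limit. So (b) applies.
Exception (c) requires that the owner has a Small Lessor Declaration on file with the Fenwood Revenue Office; but no Small Lessor Declaration is on file, so (c) is unavailable.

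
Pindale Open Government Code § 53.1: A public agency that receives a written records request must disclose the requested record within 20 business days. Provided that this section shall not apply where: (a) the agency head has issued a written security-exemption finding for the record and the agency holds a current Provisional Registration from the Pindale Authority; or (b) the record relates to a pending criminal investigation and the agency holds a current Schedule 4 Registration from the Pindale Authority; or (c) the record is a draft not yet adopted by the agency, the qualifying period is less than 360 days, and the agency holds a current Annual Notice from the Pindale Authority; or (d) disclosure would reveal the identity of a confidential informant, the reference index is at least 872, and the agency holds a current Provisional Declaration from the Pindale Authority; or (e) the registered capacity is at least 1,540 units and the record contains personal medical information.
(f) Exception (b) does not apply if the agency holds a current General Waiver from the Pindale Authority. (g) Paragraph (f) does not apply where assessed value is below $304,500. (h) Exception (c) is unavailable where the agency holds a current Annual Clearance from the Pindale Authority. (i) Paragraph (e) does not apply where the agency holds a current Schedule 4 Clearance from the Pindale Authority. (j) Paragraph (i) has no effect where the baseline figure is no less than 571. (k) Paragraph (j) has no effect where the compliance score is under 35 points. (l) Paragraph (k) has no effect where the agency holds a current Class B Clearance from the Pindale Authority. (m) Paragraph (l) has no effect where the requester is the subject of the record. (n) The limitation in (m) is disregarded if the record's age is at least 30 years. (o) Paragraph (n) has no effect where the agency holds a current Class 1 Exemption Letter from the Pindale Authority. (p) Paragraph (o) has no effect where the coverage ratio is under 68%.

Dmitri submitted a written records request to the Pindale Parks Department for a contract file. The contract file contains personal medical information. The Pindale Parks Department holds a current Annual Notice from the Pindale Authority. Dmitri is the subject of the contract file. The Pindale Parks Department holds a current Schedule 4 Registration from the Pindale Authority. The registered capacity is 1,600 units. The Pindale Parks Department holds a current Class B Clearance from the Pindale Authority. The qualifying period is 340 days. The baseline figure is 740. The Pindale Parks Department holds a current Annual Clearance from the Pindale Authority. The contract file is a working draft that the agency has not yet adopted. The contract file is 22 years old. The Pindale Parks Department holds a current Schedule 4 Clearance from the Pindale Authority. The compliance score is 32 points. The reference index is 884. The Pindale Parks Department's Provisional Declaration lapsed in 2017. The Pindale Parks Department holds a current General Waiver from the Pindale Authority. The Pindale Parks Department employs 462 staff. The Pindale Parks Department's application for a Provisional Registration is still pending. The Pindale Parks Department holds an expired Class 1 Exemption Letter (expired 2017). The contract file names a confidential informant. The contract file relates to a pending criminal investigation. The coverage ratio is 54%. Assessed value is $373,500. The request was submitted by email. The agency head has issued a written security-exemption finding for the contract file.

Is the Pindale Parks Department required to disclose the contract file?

Exception (a) fails — the Provisional Registration is not current.
Exception (b) is satisfied on its face — the contract file relates to a pending investigation; a current Schedule 4 Registration is held. But: (f) operates against (b): a current General Waiver is held. (g) is not triggered (assessed value is $373,500, not below $304,500), so (f) stands. (b) is therefore removed.
Exception (c) is satisfied on its face — the contract file is an unadopted draft; the qualifying period is 340 days, less than the 360 days limit; a current Annual Notice is held. But: (h) is engaged — a current Annual Clearance is held. Exception (c) does not apply.
Exception (d) fails — no current Provisional Declaration is held.
Exception (e): the registered capacity is 1,600 units, meeting the 1,540 units threshold; the contract file contains personal medical information — every condition holds. However, paragraphs (i)–(p) must be considered: (i) operates — a current Schedule 4 Clearance is held. (j) would limit (i) — the baseline figure is 740, meeting the 571 threshold — but (k) sets (j) aside: (k) operates — the compliance score is 32 points, under the 35 points limit. (l) is engaged (a current Class B Clearance is held), but is overridden by (m): (m) is engaged — Dmitri is the subject of the contract file. (n) is not triggered (the record's age is 22 years, short of 30 years), so (m) stands. (e) is therefore removed.
Every exception is unavailable, so the rule governs.

Yes — the Pindale Parks Department must disclose the contract file.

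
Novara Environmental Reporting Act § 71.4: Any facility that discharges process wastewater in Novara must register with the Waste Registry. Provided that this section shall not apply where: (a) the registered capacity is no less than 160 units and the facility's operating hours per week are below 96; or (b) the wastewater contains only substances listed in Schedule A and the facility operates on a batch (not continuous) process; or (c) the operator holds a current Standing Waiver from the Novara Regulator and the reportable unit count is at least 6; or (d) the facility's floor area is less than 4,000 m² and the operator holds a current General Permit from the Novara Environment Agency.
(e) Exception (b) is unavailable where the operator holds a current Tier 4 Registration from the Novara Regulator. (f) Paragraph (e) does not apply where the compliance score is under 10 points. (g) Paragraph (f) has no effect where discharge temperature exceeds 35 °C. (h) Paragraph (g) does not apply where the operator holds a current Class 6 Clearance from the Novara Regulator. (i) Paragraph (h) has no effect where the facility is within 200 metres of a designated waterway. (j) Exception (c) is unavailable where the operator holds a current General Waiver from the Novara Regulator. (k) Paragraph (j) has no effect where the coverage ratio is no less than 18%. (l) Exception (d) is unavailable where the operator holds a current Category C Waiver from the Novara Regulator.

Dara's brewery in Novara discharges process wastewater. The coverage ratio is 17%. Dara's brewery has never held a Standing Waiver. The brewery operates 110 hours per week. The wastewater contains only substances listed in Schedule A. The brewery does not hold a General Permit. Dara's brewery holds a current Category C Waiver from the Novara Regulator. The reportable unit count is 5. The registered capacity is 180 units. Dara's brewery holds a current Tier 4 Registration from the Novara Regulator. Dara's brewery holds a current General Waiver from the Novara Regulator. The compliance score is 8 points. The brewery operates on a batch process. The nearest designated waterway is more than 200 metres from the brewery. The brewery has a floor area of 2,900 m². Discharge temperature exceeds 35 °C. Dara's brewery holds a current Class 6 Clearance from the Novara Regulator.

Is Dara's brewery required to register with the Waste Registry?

No — exception (b) applies; Dara's brewery is not required to register with the Waste Registry.

Exception (a) fails — the facility's operating hours per week are 110, not below 96.
Exception (b): the wastewater is Schedule-A-only; the facility operates on a batch process — every condition holds. Applying paragraphs (e)–(i): (e) would limit (b) — a current Tier 4 Registration is held — but (f) sets (e) aside: (f) operates against (e): the compliance score is 8 points, under the 10 points limit. (g) operates (discharge temperature exceeds 35 °C), but is displaced by (h): (h) is triggered — a current Class 6 Clearance is held. (i), which would lift (h), does not operate here — the brewery is more than 200 m from any designated waterway. Exception (b) stands.
Exception (c) requires that the operator holds a current Standing Waiver from the Novara Regulator; but the Standing Waiver is not current, so (c) is unavailable.
Exception (d) requires that the operator holds a current General Permit from the Novara Environment Agency; but no General Permit is held, so (d) is unavailable.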